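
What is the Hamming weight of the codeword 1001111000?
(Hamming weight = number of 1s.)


Counting 1s in 1001111000

5


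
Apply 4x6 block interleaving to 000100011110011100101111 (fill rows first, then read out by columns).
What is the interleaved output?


Matrix:
  000100
  011110
  011100
  101111
Read columns: 000101100111111101010001

000101100111111101010001


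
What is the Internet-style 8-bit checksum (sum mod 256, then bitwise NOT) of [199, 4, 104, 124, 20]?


Sum = 451 mod 256 = 195
Complement = 60

60


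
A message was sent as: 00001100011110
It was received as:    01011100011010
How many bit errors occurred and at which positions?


XOR: 01010000000100

3 error(s) at position(s): 1, 3, 11


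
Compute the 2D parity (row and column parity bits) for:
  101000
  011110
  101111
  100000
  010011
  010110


Row parities: 001111
Column parities: 111100

Row P: 001111, Col P: 111100, Corner: 0


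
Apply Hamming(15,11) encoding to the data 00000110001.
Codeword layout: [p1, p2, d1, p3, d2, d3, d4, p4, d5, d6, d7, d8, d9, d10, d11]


Parity bits: p1=0, p2=1, p3=1, p4=1

010100010110001


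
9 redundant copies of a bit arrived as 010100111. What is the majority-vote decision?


Ones: 5 out of 9
Threshold: 5

1 (5/9 voted 1)


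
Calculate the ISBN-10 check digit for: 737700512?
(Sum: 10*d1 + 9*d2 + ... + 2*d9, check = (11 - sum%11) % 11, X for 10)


Weighted sum: 229
229 mod 11 = 9

Check digit: 2


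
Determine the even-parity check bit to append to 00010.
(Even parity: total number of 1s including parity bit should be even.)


Number of 1s in data: 1
Parity bit: 1

1


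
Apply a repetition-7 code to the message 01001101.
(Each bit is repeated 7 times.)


Each bit -> 7 copies

00000001111111000000000000001111111111111100000001111111


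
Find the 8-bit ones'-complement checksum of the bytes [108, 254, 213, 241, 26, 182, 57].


Sum = 1081 mod 256 = 57
Complement = 198

198


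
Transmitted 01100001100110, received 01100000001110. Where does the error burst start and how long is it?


XOR: 00000001101000

Burst at position 7, length 4


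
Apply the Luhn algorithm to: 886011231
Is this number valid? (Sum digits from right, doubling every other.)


Luhn sum = 33
33 mod 10 = 3

Invalid (Luhn sum mod 10 = 3)


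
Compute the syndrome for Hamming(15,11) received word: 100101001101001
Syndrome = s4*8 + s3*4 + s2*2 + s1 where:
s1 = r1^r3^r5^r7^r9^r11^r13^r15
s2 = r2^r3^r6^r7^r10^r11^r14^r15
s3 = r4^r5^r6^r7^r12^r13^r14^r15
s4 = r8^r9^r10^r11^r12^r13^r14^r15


s1=1, s2=1, s3=0, s4=0

Syndrome = 3 (error at position 3)


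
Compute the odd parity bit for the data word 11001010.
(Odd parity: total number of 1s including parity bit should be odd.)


Number of 1s in data: 4
Parity bit: 1

1


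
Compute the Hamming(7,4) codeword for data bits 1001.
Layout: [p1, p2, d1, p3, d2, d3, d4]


Parity bits: p1=0, p2=0, p3=1

0011001


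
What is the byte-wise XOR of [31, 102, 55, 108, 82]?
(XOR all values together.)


XOR chain: 31 ^ 102 ^ 55 ^ 108 ^ 82 = 112

112


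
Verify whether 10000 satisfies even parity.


Number of 1s: 1

No, parity error (1 ones)


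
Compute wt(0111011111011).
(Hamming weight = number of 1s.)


Counting 1s in 0111011111011

10


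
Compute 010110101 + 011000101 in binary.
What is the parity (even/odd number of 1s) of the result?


010110101 = 181
011000101 = 197
Sum = 378 = 101111010
1s count = 6

even parity (6 ones in 101111010)


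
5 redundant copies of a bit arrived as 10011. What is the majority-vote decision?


Ones: 3 out of 5
Threshold: 3

1 (3/5 voted 1)


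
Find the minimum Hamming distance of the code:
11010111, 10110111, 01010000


Comparing all pairs, minimum distance: 2
Can detect 1 errors, correct 0 errors

2


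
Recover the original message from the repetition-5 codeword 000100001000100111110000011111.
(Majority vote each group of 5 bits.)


Groups: 00010, 00010, 00100, 11111, 00000, 11111
Majority votes: 000101

000101


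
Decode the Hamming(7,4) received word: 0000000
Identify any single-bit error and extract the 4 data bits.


Syndrome = 0: no error detected

Data: 0000 (no errors)


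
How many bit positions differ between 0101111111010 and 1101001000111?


XOR: 1000110111101
Count of 1s: 8

8


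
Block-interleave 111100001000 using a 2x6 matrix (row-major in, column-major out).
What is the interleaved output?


Matrix:
  111100
  001000
Read columns: 101011100000

101011100000


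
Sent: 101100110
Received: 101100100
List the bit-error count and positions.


XOR: 000000010

1 error(s) at position(s): 7


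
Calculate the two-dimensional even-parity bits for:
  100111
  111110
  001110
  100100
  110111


Row parities: 01101
Column parities: 000100

Row P: 01101, Col P: 000100, Corner: 1


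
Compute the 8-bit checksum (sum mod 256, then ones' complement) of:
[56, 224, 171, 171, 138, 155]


Sum = 915 mod 256 = 147
Complement = 108

108


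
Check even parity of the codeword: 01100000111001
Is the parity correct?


Number of 1s: 6

Yes, parity is correct (6 ones)


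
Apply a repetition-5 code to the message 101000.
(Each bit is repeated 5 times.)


Each bit -> 5 copies

111110000011111000000000000000


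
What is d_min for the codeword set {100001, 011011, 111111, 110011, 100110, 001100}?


Comparing all pairs, minimum distance: 2
Can detect 1 errors, correct 0 errors

2


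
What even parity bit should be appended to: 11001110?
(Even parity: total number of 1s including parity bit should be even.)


Number of 1s in data: 5
Parity bit: 1

1


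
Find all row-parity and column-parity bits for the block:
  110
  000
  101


Row parities: 000
Column parities: 011

Row P: 000, Col P: 011, Corner: 0


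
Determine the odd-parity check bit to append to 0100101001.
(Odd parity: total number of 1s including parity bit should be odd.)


Number of 1s in data: 4
Parity bit: 1

1


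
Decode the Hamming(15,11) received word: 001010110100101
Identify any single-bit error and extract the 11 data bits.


Syndrome = 1: error at position 1

Data: 11010100101 (corrected bit 1)


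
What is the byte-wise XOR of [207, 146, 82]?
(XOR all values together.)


XOR chain: 207 ^ 146 ^ 82 = 15

15


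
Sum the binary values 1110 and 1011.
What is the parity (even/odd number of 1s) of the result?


1110 = 14
1011 = 11
Sum = 25 = 11001
1s count = 3

odd parity (3 ones in 11001)


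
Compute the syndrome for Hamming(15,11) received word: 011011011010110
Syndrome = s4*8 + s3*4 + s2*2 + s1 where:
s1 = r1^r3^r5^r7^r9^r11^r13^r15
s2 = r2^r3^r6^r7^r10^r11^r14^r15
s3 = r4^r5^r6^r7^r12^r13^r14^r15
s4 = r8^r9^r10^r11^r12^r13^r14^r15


s1=1, s2=1, s3=0, s4=1

Syndrome = 11 (error at position 11)


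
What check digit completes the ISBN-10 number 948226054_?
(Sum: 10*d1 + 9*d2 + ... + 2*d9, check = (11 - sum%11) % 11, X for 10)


Weighted sum: 269
269 mod 11 = 5

Check digit: 6


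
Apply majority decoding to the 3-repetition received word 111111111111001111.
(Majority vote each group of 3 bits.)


Groups: 111, 111, 111, 111, 001, 111
Majority votes: 111101

111101


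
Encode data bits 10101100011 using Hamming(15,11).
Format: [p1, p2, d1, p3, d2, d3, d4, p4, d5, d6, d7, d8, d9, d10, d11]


Parity bits: p1=1, p2=1, p3=1, p4=0

111101001100011


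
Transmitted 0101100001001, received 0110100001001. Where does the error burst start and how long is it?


XOR: 0011000000000

Burst at position 2, length 2


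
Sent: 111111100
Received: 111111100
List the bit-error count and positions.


XOR: 000000000

0 errors (received matches sent)


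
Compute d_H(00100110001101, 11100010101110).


XOR: 11000100100011
Count of 1s: 6

6


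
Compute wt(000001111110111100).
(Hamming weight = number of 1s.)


Counting 1s in 000001111110111100

10


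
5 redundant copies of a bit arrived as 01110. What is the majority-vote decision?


Ones: 3 out of 5
Threshold: 3

1 (3/5 voted 1)


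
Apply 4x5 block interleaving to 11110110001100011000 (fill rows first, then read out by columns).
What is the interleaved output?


Matrix:
  11110
  11000
  11000
  11000
Read columns: 11111111100010000000

11111111100010000000


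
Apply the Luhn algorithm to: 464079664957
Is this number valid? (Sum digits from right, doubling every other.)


Luhn sum = 70
70 mod 10 = 0

Valid (Luhn sum mod 10 = 0)


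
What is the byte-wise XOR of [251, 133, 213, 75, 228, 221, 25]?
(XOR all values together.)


XOR chain: 251 ^ 133 ^ 213 ^ 75 ^ 228 ^ 221 ^ 25 = 192

192


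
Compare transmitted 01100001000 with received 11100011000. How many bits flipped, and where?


XOR: 10000010000

2 error(s) at position(s): 0, 6


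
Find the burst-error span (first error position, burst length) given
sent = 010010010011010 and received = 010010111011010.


XOR: 000000101000000

Burst at position 6, length 3


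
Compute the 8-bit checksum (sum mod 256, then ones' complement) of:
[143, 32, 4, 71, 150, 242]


Sum = 642 mod 256 = 130
Complement = 125

125


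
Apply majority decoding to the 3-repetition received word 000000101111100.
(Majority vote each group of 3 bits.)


Groups: 000, 000, 101, 111, 100
Majority votes: 00110

00110


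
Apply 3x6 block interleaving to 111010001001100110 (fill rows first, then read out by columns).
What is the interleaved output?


Matrix:
  111010
  001001
  100110
Read columns: 101100110001101010

101100110001101010


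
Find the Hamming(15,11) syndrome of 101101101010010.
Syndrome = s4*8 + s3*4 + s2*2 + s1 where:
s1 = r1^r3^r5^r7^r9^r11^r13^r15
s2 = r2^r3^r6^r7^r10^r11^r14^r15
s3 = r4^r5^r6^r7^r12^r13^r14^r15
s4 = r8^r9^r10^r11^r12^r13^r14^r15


s1=1, s2=1, s3=0, s4=1

Syndrome = 11 (error at position 11)


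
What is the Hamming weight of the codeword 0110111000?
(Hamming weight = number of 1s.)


Counting 1s in 0110111000

5


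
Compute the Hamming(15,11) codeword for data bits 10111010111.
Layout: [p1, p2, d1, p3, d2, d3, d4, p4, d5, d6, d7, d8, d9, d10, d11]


Parity bits: p1=0, p2=0, p3=1, p4=1

001101111010111


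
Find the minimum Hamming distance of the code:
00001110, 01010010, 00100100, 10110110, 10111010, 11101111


Comparing all pairs, minimum distance: 2
Can detect 1 errors, correct 0 errors

2


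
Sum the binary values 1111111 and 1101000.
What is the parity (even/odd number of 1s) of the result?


1111111 = 127
1101000 = 104
Sum = 231 = 11100111
1s count = 6

even parity (6 ones in 11100111)


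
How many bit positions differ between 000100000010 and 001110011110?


XOR: 001010011100
Count of 1s: 5

5


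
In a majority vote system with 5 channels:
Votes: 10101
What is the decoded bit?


Ones: 3 out of 5
Threshold: 3

1 (3/5 voted 1)


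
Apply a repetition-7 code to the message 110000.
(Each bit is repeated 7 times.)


Each bit -> 7 copies

111111111111110000000000000000000000000000


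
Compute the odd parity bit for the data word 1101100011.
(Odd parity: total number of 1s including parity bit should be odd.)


Number of 1s in data: 6
Parity bit: 1

1


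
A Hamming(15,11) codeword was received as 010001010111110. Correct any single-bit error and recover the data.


Syndrome = 2: error at position 2

Data: 00100111110 (corrected bit 2)


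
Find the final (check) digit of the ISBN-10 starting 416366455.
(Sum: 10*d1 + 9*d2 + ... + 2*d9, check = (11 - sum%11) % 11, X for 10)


Weighted sum: 225
225 mod 11 = 5

Check digit: 6


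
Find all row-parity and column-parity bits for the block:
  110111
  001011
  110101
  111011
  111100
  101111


Row parities: 110101
Column parities: 100001

Row P: 110101, Col P: 100001, Corner: 0


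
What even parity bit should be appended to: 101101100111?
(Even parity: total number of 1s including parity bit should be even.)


Number of 1s in data: 8
Parity bit: 0

0


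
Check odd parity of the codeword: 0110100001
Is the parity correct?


Number of 1s: 4

No, parity error (4 ones)


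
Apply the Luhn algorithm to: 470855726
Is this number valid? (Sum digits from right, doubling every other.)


Luhn sum = 39
39 mod 10 = 9

Invalid (Luhn sum mod 10 = 9)


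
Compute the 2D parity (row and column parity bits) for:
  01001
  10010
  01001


Row parities: 000
Column parities: 10010

Row P: 000, Col P: 10010, Corner: 0


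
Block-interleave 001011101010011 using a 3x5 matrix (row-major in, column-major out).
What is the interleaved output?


Matrix:
  00101
  11010
  10011
Read columns: 011010100011101

011010100011101


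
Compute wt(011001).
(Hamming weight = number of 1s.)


Counting 1s in 011001

3


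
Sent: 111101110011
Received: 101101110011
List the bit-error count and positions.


XOR: 010000000000

1 error(s) at position(s): 1


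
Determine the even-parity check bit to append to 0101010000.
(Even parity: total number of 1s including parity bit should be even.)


Number of 1s in data: 3
Parity bit: 1

1


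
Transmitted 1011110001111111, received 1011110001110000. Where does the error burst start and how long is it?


XOR: 0000000000001111

Burst at position 12, length 4


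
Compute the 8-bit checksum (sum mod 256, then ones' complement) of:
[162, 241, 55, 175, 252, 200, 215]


Sum = 1300 mod 256 = 20
Complement = 235

235


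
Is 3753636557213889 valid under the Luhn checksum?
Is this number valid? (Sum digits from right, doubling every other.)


Luhn sum = 74
74 mod 10 = 4

Invalid (Luhn sum mod 10 = 4)


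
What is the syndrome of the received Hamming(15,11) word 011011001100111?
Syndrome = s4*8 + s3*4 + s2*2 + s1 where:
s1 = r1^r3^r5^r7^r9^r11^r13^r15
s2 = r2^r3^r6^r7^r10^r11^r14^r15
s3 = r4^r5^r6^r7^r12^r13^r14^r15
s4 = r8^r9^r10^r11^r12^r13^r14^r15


s1=1, s2=0, s3=1, s4=1

Syndrome = 13 (error at position 13)


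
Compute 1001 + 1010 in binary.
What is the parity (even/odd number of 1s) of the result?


1001 = 9
1010 = 10
Sum = 19 = 10011
1s count = 3

odd parity (3 ones in 10011)


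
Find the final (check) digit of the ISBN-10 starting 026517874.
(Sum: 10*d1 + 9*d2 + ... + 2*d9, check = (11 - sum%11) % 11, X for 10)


Weighted sum: 203
203 mod 11 = 5

Check digit: 6


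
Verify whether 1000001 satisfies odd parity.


Number of 1s: 2

No, parity error (2 ones)


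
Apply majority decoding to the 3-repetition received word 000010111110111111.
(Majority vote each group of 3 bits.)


Groups: 000, 010, 111, 110, 111, 111
Majority votes: 001111

001111


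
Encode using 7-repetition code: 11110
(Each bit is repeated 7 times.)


Each bit -> 7 copies

11111111111111111111111111110000000


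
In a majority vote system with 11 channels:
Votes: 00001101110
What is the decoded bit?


Ones: 5 out of 11
Threshold: 6

0 (5/11 voted 1)


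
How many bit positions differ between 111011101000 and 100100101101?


XOR: 011111000101
Count of 1s: 7

7


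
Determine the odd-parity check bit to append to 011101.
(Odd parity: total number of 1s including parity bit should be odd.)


Number of 1s in data: 4
Parity bit: 1

1


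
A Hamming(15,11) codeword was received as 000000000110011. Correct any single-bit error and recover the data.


Syndrome = 0: no error detected

Data: 00000110011 (no errors)


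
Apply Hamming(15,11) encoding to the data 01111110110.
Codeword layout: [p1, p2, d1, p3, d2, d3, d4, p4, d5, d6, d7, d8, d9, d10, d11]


Parity bits: p1=1, p2=1, p3=1, p4=1

110111111110110


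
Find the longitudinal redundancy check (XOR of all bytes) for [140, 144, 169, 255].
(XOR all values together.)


XOR chain: 140 ^ 144 ^ 169 ^ 255 = 74

74


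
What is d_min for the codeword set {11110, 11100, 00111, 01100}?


Comparing all pairs, minimum distance: 1
Can detect 0 errors, correct 0 errors

1


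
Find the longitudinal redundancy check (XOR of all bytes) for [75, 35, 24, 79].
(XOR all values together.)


XOR chain: 75 ^ 35 ^ 24 ^ 79 = 63

63


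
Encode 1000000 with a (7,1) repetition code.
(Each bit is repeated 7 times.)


Each bit -> 7 copies

1111111000000000000000000000000000000000000000000


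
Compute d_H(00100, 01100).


XOR: 01000
Count of 1s: 1

1


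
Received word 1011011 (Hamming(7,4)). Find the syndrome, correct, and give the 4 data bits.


Syndrome = 7: error at position 7

Data: 1010 (corrected bit 7)


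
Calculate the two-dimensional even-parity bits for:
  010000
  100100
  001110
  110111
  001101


Row parities: 10111
Column parities: 000000

Row P: 10111, Col P: 000000, Corner: 0


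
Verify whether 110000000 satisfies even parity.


Number of 1s: 2

Yes, parity is correct (2 ones)


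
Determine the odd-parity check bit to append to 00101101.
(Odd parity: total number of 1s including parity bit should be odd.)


Number of 1s in data: 4
Parity bit: 1

1


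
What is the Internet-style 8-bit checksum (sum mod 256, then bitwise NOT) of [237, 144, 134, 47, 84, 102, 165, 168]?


Sum = 1081 mod 256 = 57
Complement = 198

198


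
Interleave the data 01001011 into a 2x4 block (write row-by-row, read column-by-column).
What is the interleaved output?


Matrix:
  0100
  1011
Read columns: 01100101

01100101


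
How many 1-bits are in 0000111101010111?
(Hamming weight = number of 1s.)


Counting 1s in 0000111101010111

9


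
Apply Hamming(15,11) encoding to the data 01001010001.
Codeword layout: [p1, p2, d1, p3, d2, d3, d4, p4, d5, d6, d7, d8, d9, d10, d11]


Parity bits: p1=0, p2=0, p3=0, p4=1

000010011010001


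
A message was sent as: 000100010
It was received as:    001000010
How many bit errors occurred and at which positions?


XOR: 001100000

2 error(s) at position(s): 2, 3


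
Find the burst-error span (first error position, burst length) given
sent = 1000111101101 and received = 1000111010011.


XOR: 0000000111110

Burst at position 7, length 5


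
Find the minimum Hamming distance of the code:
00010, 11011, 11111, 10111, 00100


Comparing all pairs, minimum distance: 1
Can detect 0 errors, correct 0 errors

1


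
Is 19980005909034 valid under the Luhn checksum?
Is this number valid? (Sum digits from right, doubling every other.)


Luhn sum = 61
61 mod 10 = 1

Invalid (Luhn sum mod 10 = 1)


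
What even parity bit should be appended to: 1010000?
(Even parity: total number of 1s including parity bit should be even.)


Number of 1s in data: 2
Parity bit: 0

0


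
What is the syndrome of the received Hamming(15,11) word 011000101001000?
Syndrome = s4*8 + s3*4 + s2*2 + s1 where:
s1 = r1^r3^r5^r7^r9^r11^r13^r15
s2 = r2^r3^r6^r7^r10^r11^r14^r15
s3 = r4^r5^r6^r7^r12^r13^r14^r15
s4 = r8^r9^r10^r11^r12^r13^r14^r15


s1=1, s2=1, s3=0, s4=0

Syndrome = 3 (error at position 3)


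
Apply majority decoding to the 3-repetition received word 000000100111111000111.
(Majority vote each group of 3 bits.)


Groups: 000, 000, 100, 111, 111, 000, 111
Majority votes: 0001101

0001101


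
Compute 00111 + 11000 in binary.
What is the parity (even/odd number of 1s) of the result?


00111 = 7
11000 = 24
Sum = 31 = 11111
1s count = 5

odd parity (5 ones in 11111)


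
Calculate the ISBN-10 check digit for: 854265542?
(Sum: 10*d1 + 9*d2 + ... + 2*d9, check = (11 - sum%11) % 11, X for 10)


Weighted sum: 268
268 mod 11 = 4

Check digit: 7


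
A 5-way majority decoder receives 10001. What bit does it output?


Ones: 2 out of 5
Threshold: 3

0 (2/5 voted 1)


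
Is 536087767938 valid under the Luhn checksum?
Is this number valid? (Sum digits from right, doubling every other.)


Luhn sum = 60
60 mod 10 = 0

Valid (Luhn sum mod 10 = 0)


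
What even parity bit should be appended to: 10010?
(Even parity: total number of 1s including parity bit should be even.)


Number of 1s in data: 2
Parity bit: 0

0


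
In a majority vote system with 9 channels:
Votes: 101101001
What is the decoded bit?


Ones: 5 out of 9
Threshold: 5

1 (5/9 voted 1)


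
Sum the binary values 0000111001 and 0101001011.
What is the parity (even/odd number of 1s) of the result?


0000111001 = 57
0101001011 = 331
Sum = 388 = 110000100
1s count = 3

odd parity (3 ones in 110000100)


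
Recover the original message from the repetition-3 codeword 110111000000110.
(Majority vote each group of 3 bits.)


Groups: 110, 111, 000, 000, 110
Majority votes: 11001

11001


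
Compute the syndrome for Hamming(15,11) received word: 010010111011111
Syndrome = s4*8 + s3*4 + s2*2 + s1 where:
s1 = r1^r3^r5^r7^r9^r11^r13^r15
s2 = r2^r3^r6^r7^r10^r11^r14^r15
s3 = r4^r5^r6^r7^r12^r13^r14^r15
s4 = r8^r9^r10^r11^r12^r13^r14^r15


s1=0, s2=1, s3=0, s4=1

Syndrome = 10 (error at position 10)


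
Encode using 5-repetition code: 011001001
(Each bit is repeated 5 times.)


Each bit -> 5 copies

000001111111111000000000011111000000000011111


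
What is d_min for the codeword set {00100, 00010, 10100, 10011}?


Comparing all pairs, minimum distance: 1
Can detect 0 errors, correct 0 errors

1


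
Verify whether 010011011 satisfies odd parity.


Number of 1s: 5

Yes, parity is correct (5 ones)


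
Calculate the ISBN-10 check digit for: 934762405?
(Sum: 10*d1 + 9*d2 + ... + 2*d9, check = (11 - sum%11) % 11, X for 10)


Weighted sum: 270
270 mod 11 = 6

Check digit: 5


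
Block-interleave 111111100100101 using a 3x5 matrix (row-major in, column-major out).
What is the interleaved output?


Matrix:
  11111
  11001
  00101
Read columns: 110110101100111

110110101100111


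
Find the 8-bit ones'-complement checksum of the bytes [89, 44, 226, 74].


Sum = 433 mod 256 = 177
Complement = 78

78


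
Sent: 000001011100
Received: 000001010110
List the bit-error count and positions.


XOR: 000000001010

2 error(s) at position(s): 8, 10


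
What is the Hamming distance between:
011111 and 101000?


XOR: 110111
Count of 1s: 5

5


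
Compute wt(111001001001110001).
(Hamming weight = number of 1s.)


Counting 1s in 111001001001110001

9


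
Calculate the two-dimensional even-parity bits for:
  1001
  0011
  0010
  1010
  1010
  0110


Row parities: 001000
Column parities: 1110

Row P: 001000, Col P: 1110, Corner: 1


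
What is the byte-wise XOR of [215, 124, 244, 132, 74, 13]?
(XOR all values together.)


XOR chain: 215 ^ 124 ^ 244 ^ 132 ^ 74 ^ 13 = 156

156


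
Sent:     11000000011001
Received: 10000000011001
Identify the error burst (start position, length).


XOR: 01000000000000

Burst at position 1, length 1


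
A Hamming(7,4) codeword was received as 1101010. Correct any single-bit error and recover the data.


Syndrome = 1: error at position 1

Data: 0010 (corrected bit 1)


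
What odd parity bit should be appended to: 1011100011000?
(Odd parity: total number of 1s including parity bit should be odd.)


Number of 1s in data: 6
Parity bit: 1

1


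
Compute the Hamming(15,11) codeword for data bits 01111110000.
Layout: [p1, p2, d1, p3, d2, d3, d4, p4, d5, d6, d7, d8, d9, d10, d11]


Parity bits: p1=0, p2=0, p3=1, p4=1

000111111110000


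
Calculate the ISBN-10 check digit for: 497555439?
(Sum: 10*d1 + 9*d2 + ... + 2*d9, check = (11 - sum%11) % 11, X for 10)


Weighted sum: 310
310 mod 11 = 2

Check digit: 9


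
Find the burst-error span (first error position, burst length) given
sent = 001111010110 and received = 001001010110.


XOR: 000110000000

Burst at position 3, length 2


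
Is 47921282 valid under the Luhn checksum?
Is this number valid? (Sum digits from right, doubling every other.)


Luhn sum = 39
39 mod 10 = 9

Invalid (Luhn sum mod 10 = 9)


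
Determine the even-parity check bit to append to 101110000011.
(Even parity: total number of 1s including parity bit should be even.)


Number of 1s in data: 6
Parity bit: 0

0


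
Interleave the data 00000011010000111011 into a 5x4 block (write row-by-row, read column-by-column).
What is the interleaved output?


Matrix:
  0000
  0011
  0100
  0011
  1011
Read columns: 00001001000101101011

00001001000101101011


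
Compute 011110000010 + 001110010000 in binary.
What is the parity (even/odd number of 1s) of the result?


011110000010 = 1922
001110010000 = 912
Sum = 2834 = 101100010010
1s count = 5

odd parity (5 ones in 101100010010)


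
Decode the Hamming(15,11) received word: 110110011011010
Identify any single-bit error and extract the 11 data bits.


Syndrome = 10: error at position 10

Data: 01001111010 (corrected bit 10)


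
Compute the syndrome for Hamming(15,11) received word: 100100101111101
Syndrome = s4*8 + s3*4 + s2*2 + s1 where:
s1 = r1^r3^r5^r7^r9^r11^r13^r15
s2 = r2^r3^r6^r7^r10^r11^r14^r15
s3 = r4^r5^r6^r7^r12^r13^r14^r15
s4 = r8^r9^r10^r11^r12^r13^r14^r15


s1=0, s2=0, s3=1, s4=0

Syndrome = 4 (error at position 4)


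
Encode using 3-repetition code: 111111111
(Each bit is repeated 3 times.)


Each bit -> 3 copies

111111111111111111111111111


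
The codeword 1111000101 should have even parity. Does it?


Number of 1s: 6

Yes, parity is correct (6 ones)


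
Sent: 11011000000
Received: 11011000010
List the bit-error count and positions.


XOR: 00000000010

1 error(s) at position(s): 9


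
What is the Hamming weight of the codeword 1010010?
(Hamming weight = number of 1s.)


Counting 1s in 1010010

3


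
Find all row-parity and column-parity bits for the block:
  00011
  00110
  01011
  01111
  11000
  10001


Row parities: 001000
Column parities: 01000

Row P: 001000, Col P: 01000, Corner: 1


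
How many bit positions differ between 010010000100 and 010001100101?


XOR: 000011100001
Count of 1s: 4

4


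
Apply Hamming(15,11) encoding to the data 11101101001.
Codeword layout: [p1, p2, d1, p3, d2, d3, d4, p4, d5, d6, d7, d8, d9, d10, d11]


Parity bits: p1=0, p2=0, p3=0, p4=0

001011001101001


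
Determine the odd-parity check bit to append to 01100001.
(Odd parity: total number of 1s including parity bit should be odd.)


Number of 1s in data: 3
Parity bit: 0

0


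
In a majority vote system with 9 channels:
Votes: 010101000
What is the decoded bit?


Ones: 3 out of 9
Threshold: 5

0 (3/9 voted 1)


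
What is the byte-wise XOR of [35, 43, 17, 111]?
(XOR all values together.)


XOR chain: 35 ^ 43 ^ 17 ^ 111 = 118

118


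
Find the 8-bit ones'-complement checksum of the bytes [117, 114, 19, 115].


Sum = 365 mod 256 = 109
Complement = 146

146


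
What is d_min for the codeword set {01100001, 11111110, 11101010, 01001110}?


Comparing all pairs, minimum distance: 2
Can detect 1 errors, correct 0 errors

2


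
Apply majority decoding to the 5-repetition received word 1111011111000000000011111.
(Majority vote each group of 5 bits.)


Groups: 11110, 11111, 00000, 00000, 11111
Majority votes: 11001

11001


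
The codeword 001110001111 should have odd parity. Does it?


Number of 1s: 7

Yes, parity is correct (7 ones)


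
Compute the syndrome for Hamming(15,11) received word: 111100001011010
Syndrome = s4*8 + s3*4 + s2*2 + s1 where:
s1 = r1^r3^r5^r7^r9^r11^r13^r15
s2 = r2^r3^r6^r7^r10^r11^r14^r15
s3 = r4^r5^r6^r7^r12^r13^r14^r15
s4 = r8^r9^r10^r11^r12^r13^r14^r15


s1=0, s2=0, s3=1, s4=0

Syndrome = 4 (error at position 4)


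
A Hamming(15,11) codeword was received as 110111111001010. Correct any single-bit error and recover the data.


Syndrome = 0: no error detected

Data: 01111001010 (no errors)


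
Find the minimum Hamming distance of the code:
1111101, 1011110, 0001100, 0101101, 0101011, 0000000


Comparing all pairs, minimum distance: 2
Can detect 1 errors, correct 0 errors

2


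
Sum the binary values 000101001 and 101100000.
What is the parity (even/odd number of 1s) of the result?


000101001 = 41
101100000 = 352
Sum = 393 = 110001001
1s count = 4

even parity (4 ones in 110001001)


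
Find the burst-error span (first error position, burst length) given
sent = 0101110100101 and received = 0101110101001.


XOR: 0000000001100

Burst at position 9, length 2


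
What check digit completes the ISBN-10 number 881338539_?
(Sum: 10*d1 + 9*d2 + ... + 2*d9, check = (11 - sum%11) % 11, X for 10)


Weighted sum: 286
286 mod 11 = 0

Check digit: 0


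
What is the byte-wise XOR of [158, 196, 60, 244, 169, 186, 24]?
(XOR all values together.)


XOR chain: 158 ^ 196 ^ 60 ^ 244 ^ 169 ^ 186 ^ 24 = 153

153


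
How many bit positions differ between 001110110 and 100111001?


XOR: 101001111
Count of 1s: 6

6


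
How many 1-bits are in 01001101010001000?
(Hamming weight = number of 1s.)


Counting 1s in 01001101010001000

6


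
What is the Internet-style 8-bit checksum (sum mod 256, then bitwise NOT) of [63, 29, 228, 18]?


Sum = 338 mod 256 = 82
Complement = 173

173


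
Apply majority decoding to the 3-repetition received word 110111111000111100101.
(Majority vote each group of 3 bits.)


Groups: 110, 111, 111, 000, 111, 100, 101
Majority votes: 1110101

1110101


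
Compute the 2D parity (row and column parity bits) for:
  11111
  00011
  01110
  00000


Row parities: 1010
Column parities: 10010

Row P: 1010, Col P: 10010, Corner: 0


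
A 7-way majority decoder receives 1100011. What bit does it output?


Ones: 4 out of 7
Threshold: 4

1 (4/7 voted 1)


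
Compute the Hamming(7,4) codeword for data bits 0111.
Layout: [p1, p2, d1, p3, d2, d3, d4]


Parity bits: p1=0, p2=0, p3=1

0001111


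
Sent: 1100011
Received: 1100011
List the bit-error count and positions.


XOR: 0000000

0 errors (received matches sent)


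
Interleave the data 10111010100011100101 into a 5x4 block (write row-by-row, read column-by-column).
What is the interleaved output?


Matrix:
  1011
  1010
  1000
  1110
  0101
Read columns: 11110000111101010001

11110000111101010001


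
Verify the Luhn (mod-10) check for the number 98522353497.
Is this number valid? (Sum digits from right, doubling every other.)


Luhn sum = 64
64 mod 10 = 4

Invalid (Luhn sum mod 10 = 4)


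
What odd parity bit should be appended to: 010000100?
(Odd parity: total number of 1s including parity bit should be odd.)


Number of 1s in data: 2
Parity bit: 1

1


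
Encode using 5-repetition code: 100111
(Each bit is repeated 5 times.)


Each bit -> 5 copies

111110000000000111111111111111


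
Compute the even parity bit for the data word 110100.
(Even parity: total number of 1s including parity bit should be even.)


Number of 1s in data: 3
Parity bit: 1

1


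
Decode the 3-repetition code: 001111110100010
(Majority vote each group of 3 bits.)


Groups: 001, 111, 110, 100, 010
Majority votes: 01100

01100


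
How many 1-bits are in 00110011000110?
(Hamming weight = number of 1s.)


Counting 1s in 00110011000110

6


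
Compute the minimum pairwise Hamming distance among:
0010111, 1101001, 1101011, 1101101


Comparing all pairs, minimum distance: 1
Can detect 0 errors, correct 0 errors

1


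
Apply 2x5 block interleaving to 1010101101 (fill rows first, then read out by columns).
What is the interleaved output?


Matrix:
  10101
  01101
Read columns: 1001110011

1001110011


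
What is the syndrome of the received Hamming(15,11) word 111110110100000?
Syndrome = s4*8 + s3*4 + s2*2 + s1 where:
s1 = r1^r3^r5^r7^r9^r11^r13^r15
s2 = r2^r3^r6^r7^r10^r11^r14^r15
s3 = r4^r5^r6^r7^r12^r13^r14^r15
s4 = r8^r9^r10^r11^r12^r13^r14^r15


s1=0, s2=0, s3=1, s4=0

Syndrome = 4 (error at position 4)


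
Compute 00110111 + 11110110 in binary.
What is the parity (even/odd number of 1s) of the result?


00110111 = 55
11110110 = 246
Sum = 301 = 100101101
1s count = 5

odd parity (5 ones in 100101101)


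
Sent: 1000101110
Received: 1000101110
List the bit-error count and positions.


XOR: 0000000000

0 errors (received matches sent)


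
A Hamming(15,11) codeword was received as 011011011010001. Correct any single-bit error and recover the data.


Syndrome = 7: error at position 7

Data: 11111010001 (corrected bit 7)


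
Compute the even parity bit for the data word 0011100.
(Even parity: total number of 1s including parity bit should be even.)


Number of 1s in data: 3
Parity bit: 1

1


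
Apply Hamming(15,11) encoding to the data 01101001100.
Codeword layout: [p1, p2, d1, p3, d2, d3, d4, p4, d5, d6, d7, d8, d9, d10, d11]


Parity bits: p1=1, p2=1, p3=0, p4=1

110011011001100


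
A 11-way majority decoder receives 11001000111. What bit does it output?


Ones: 6 out of 11
Threshold: 6

1 (6/11 voted 1)


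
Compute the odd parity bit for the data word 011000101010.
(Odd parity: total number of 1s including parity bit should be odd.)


Number of 1s in data: 5
Parity bit: 0

0


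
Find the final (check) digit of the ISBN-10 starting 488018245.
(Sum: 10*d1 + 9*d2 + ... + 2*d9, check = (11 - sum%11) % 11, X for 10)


Weighted sum: 252
252 mod 11 = 10

Check digit: 1


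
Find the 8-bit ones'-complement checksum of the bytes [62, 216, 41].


Sum = 319 mod 256 = 63
Complement = 192

192


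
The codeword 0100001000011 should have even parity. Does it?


Number of 1s: 4

Yes, parity is correct (4 ones)


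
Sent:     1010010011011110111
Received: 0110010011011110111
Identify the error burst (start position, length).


XOR: 1100000000000000000

Burst at position 0, length 2


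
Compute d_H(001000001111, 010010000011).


XOR: 011010001100
Count of 1s: 5

5


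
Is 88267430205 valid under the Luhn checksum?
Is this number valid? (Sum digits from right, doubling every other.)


Luhn sum = 45
45 mod 10 = 5

Invalid (Luhn sum mod 10 = 5)


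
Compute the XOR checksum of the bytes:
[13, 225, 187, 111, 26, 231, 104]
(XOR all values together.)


XOR chain: 13 ^ 225 ^ 187 ^ 111 ^ 26 ^ 231 ^ 104 = 173

173


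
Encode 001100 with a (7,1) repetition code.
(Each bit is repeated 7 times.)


Each bit -> 7 copies

000000000000001111111111111100000000000000


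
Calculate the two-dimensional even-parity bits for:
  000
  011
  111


Row parities: 001
Column parities: 100

Row P: 001, Col P: 100, Corner: 1


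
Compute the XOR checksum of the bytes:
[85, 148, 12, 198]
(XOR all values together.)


XOR chain: 85 ^ 148 ^ 12 ^ 198 = 11

11


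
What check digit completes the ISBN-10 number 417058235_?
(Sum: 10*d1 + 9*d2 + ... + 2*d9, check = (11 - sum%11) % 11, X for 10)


Weighted sum: 202
202 mod 11 = 4

Check digit: 7


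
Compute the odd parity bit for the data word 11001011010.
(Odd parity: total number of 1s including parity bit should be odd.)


Number of 1s in data: 6
Parity bit: 1

1


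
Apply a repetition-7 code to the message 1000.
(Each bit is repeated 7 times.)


Each bit -> 7 copies

1111111000000000000000000000


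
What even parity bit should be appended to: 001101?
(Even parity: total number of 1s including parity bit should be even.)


Number of 1s in data: 3
Parity bit: 1

1


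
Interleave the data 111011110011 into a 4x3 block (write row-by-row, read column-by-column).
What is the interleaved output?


Matrix:
  111
  011
  110
  011
Read columns: 101011111101

101011111101


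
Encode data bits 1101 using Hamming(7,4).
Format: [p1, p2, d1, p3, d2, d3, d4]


Parity bits: p1=1, p2=0, p3=0

1010101


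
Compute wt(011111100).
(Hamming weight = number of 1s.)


Counting 1s in 011111100

6


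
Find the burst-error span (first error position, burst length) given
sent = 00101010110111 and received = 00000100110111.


XOR: 00101110000000

Burst at position 2, length 5


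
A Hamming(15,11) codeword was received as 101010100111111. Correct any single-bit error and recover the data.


Syndrome = 1: error at position 1

Data: 11010111111 (corrected bit 1)


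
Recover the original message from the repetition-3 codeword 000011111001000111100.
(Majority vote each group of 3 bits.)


Groups: 000, 011, 111, 001, 000, 111, 100
Majority votes: 0110010

0110010


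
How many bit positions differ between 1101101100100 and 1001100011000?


XOR: 0100001111100
Count of 1s: 6

6


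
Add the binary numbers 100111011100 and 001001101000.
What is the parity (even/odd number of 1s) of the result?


100111011100 = 2524
001001101000 = 616
Sum = 3140 = 110001000100
1s count = 4

even parity (4 ones in 110001000100)


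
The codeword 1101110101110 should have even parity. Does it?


Number of 1s: 9

No, parity error (9 ones)


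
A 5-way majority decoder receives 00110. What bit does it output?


Ones: 2 out of 5
Threshold: 3

0 (2/5 voted 1)


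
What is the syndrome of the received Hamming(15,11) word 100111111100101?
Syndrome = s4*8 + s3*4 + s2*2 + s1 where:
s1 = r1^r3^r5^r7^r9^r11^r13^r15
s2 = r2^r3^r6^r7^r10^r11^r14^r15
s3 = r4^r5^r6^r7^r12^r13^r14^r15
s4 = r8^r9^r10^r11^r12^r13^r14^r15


s1=0, s2=0, s3=0, s4=1

Syndrome = 8 (error at position 8)


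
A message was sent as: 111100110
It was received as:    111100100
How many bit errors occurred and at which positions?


XOR: 000000010

1 error(s) at position(s): 7


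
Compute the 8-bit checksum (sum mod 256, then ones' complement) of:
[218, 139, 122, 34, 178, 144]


Sum = 835 mod 256 = 67
Complement = 188

188


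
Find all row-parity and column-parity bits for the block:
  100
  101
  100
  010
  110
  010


Row parities: 101101
Column parities: 011

Row P: 101101, Col P: 011, Corner: 0


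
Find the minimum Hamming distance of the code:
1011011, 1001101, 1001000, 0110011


Comparing all pairs, minimum distance: 2
Can detect 1 errors, correct 0 errors

2


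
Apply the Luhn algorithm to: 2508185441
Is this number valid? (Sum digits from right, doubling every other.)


Luhn sum = 41
41 mod 10 = 1

Invalid (Luhn sum mod 10 = 1)


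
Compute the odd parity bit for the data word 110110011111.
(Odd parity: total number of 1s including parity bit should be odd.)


Number of 1s in data: 9
Parity bit: 0

0


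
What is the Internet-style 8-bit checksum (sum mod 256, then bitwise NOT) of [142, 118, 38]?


Sum = 298 mod 256 = 42
Complement = 213

213


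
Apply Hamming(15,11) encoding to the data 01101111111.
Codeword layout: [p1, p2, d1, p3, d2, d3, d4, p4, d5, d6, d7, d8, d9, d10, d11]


Parity bits: p1=1, p2=1, p3=0, p4=1

110011011111111


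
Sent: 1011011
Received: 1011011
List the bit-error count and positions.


XOR: 0000000

0 errors (received matches sent)


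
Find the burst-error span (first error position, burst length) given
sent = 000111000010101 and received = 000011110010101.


XOR: 000100110000000

Burst at position 3, length 5


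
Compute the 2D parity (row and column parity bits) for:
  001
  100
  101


Row parities: 110
Column parities: 000

Row P: 110, Col P: 000, Corner: 0


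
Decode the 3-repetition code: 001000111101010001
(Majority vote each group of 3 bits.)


Groups: 001, 000, 111, 101, 010, 001
Majority votes: 001100

001100


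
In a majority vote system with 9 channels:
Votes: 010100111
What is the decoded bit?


Ones: 5 out of 9
Threshold: 5

1 (5/9 voted 1)


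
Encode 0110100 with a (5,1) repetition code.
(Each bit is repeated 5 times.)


Each bit -> 5 copies

00000111111111100000111110000000000
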